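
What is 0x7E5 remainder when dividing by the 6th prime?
Convert 0x7E5 (hexadecimal) → 7×256 + 14×16 + 5 = 2021 (decimal)
Convert the 6th prime (prime index) → 13 (decimal)
Compute 2021 mod 13 = 6
6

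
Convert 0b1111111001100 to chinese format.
Convert 0b1111111001100 (binary) → 4096 + 2048 + 1024 + 512 + 256 + 128 + 64 + 8 + 4 = 8140 (decimal)
Convert 8140 (decimal) → 8140 = 8×1000 + 1×100 + 4×10 → 八千一百四十 (Chinese numeral)
八千一百四十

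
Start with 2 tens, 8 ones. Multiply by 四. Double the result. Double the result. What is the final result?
Convert 2 tens, 8 ones (place-value notation) → 2×10 + 8 = 28 (decimal)
Start: 28
Convert 四 (Chinese numeral) → 4 (decimal)
28 × 4 = 112
112 × 2 = 224
224 × 2 = 448
448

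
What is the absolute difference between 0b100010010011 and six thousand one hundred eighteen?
Convert 0b100010010011 (binary) → 2048 + 128 + 16 + 2 + 1 = 2195 (decimal)
Convert six thousand one hundred eighteen (English words) → 6×1000 + 1×100 + 18 = 6118 (decimal)
Compute |2195 - 6118| = 3923
3923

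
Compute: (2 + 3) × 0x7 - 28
Convert 0x7 (hexadecimal) → 7 (decimal)
Expression in decimal: (2 + 3) × 7 - 28
Parentheses first: 2 + 3 = 5
Multiply: 5 × 7 = 35
Subtract: 35 - 28 = 7
7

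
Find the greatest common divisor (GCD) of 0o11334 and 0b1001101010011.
Convert 0o11334 (octal) → 1×4096 + 1×512 + 3×64 + 3×8 + 4 = 4828 (decimal)
Convert 0b1001101010011 (binary) → 4096 + 512 + 256 + 64 + 16 + 2 + 1 = 4947 (decimal)
Compute gcd(4828, 4947) = 17
17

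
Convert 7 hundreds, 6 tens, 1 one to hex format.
Convert 7 hundreds, 6 tens, 1 one (place-value notation) → 7×100 + 6×10 + 1 = 761 (decimal)
Convert 761 (decimal) → 761 = 2×256 + 15×16 + 9 → 0x2F9 (hexadecimal)
0x2F9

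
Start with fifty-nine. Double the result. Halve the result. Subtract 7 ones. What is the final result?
Convert fifty-nine (English words) → 59 (decimal)
Start: 59
59 × 2 = 118
118 ÷ 2 = 59
Convert 7 ones (place-value notation) → 7 (decimal)
59 - 7 = 52
52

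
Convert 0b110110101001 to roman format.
Convert 0b110110101001 (binary) → 2048 + 1024 + 256 + 128 + 32 + 8 + 1 = 3497 (decimal)
Convert 3497 (decimal) → 3497 = 1000 + 1000 + 1000 + 400 + 90 + 5 + 1 + 1 → MMMCDXCVII (Roman numeral)
MMMCDXCVII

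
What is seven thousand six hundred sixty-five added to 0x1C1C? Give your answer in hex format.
Convert seven thousand six hundred sixty-five (English words) → 7×1000 + 6×100 + 65 = 7665 (decimal)
Convert 0x1C1C (hexadecimal) → 1×4096 + 12×256 + 1×16 + 12 = 7196 (decimal)
Compute 7665 + 7196 = 14861
Convert 14861 (decimal) → 14861 = 3×4096 + 10×256 + 13 → 0x3A0D (hexadecimal)
0x3A0D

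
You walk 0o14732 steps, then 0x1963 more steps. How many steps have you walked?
Convert 0o14732 (octal) → 1×4096 + 4×512 + 7×64 + 3×8 + 2 = 6618 (decimal)
Convert 0x1963 (hexadecimal) → 1×4096 + 9×256 + 6×16 + 3 = 6499 (decimal)
Compute 6618 + 6499 = 13117
13117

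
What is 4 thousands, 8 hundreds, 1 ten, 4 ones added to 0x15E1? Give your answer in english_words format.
Convert 4 thousands, 8 hundreds, 1 ten, 4 ones (place-value notation) → 4×1000 + 8×100 + 1×10 + 4 = 4814 (decimal)
Convert 0x15E1 (hexadecimal) → 1×4096 + 5×256 + 14×16 + 1 = 5601 (decimal)
Compute 4814 + 5601 = 10415
Convert 10415 (decimal) → 10415 = 10×1000 + 4×100 + 15 → ten thousand four hundred fifteen (English words)
ten thousand four hundred fifteen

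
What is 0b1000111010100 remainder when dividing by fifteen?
Convert 0b1000111010100 (binary) → 4096 + 256 + 128 + 64 + 16 + 4 = 4564 (decimal)
Convert fifteen (English words) → 15 (decimal)
Compute 4564 mod 15 = 4
4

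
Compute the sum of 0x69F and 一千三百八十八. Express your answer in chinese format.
Convert 0x69F (hexadecimal) → 6×256 + 9×16 + 15 = 1695 (decimal)
Convert 一千三百八十八 (Chinese numeral) → 1×1000 + 3×100 + 8×10 + 8 = 1388 (decimal)
Compute 1695 + 1388 = 3083
Convert 3083 (decimal) → 3083 = 3×1000 + 8×10 + 3 → 三千零八十三 (Chinese numeral)
三千零八十三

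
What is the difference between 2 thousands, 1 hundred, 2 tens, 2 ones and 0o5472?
Convert 2 thousands, 1 hundred, 2 tens, 2 ones (place-value notation) → 2×1000 + 1×100 + 2×10 + 2 = 2122 (decimal)
Convert 0o5472 (octal) → 5×512 + 4×64 + 7×8 + 2 = 2874 (decimal)
Difference: |2122 - 2874| = 752
752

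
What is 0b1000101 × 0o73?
Convert 0b1000101 (binary) → 64 + 4 + 1 = 69 (decimal)
Convert 0o73 (octal) → 7×8 + 3 = 59 (decimal)
Compute 69 × 59 = 4071
4071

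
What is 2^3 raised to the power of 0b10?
Convert 2^3 (power) → 8 (decimal)
Convert 0b10 (binary) → 2 (decimal)
Compute 8 ^ 2 = 64
64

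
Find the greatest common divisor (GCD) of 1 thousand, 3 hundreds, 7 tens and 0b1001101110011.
Convert 1 thousand, 3 hundreds, 7 tens (place-value notation) → 1×1000 + 3×100 + 7×10 = 1370 (decimal)
Convert 0b1001101110011 (binary) → 4096 + 512 + 256 + 64 + 32 + 16 + 2 + 1 = 4979 (decimal)
Compute gcd(1370, 4979) = 1
1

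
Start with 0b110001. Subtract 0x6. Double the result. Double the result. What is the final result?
Convert 0b110001 (binary) → 32 + 16 + 1 = 49 (decimal)
Start: 49
Convert 0x6 (hexadecimal) → 6 (decimal)
49 - 6 = 43
43 × 2 = 86
86 × 2 = 172
172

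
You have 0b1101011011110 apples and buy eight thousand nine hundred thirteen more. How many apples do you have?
Convert 0b1101011011110 (binary) → 4096 + 2048 + 512 + 128 + 64 + 16 + 8 + 4 + 2 = 6878 (decimal)
Convert eight thousand nine hundred thirteen (English words) → 8×1000 + 9×100 + 13 = 8913 (decimal)
Compute 6878 + 8913 = 15791
15791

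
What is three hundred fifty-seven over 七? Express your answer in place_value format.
Convert three hundred fifty-seven (English words) → 3×100 + 57 = 357 (decimal)
Convert 七 (Chinese numeral) → 7 (decimal)
Compute 357 ÷ 7 = 51
Convert 51 (decimal) → 51 = 5×10 + 1 → 5 tens, 1 one (place-value notation)
5 tens, 1 one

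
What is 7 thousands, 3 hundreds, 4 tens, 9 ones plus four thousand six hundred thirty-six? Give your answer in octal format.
Convert 7 thousands, 3 hundreds, 4 tens, 9 ones (place-value notation) → 7×1000 + 3×100 + 4×10 + 9 = 7349 (decimal)
Convert four thousand six hundred thirty-six (English words) → 4×1000 + 6×100 + 36 = 4636 (decimal)
Compute 7349 + 4636 = 11985
Convert 11985 (decimal) → 11985 = 2×4096 + 7×512 + 3×64 + 2×8 + 1 → 0o27321 (octal)
0o27321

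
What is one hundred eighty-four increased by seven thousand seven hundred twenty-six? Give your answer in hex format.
Convert one hundred eighty-four (English words) → 1×100 + 84 = 184 (decimal)
Convert seven thousand seven hundred twenty-six (English words) → 7×1000 + 7×100 + 26 = 7726 (decimal)
Compute 184 + 7726 = 7910
Convert 7910 (decimal) → 7910 = 1×4096 + 14×256 + 14×16 + 6 → 0x1EE6 (hexadecimal)
0x1EE6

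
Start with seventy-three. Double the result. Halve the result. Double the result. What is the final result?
Convert seventy-three (English words) → 73 (decimal)
Start: 73
73 × 2 = 146
146 ÷ 2 = 73
73 × 2 = 146
146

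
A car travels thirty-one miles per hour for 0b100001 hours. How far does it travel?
Convert thirty-one (English words) → 31 (decimal)
Convert 0b100001 (binary) → 32 + 1 = 33 (decimal)
Compute 31 × 33 = 1023
1023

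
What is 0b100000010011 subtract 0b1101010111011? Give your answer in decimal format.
Convert 0b100000010011 (binary) → 2048 + 16 + 2 + 1 = 2067 (decimal)
Convert 0b1101010111011 (binary) → 4096 + 2048 + 512 + 128 + 32 + 16 + 8 + 2 + 1 = 6843 (decimal)
Compute 2067 - 6843 = -4776
-4776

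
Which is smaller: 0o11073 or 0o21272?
Convert 0o11073 (octal) → 1×4096 + 1×512 + 7×8 + 3 = 4667 (decimal)
Convert 0o21272 (octal) → 2×4096 + 1×512 + 2×64 + 7×8 + 2 = 8890 (decimal)
Compare 4667 vs 8890: smaller = 4667
4667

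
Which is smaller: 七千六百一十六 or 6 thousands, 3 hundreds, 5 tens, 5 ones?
Convert 七千六百一十六 (Chinese numeral) → 7×1000 + 6×100 + 1×10 + 6 = 7616 (decimal)
Convert 6 thousands, 3 hundreds, 5 tens, 5 ones (place-value notation) → 6×1000 + 3×100 + 5×10 + 5 = 6355 (decimal)
Compare 7616 vs 6355: smaller = 6355
6355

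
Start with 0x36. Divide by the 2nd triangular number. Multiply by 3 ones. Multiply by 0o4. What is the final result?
Convert 0x36 (hexadecimal) → 3×16 + 6 = 54 (decimal)
Start: 54
Convert the 2nd triangular number (triangular index) → 2×3/2 = 3 (decimal)
54 ÷ 3 = 18
Convert 3 ones (place-value notation) → 3 (decimal)
18 × 3 = 54
Convert 0o4 (octal) → 4 (decimal)
54 × 4 = 216
216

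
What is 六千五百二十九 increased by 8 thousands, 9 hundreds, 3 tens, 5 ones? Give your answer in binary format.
Convert 六千五百二十九 (Chinese numeral) → 6×1000 + 5×100 + 2×10 + 9 = 6529 (decimal)
Convert 8 thousands, 9 hundreds, 3 tens, 5 ones (place-value notation) → 8×1000 + 9×100 + 3×10 + 5 = 8935 (decimal)
Compute 6529 + 8935 = 15464
Convert 15464 (decimal) → 15464 = 8192 + 4096 + 2048 + 1024 + 64 + 32 + 8 → 0b11110001101000 (binary)
0b11110001101000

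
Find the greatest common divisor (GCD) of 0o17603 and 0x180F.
Convert 0o17603 (octal) → 1×4096 + 7×512 + 6×64 + 3 = 8067 (decimal)
Convert 0x180F (hexadecimal) → 1×4096 + 8×256 + 15 = 6159 (decimal)
Compute gcd(8067, 6159) = 3
3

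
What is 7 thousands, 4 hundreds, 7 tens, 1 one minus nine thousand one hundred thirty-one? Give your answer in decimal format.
Convert 7 thousands, 4 hundreds, 7 tens, 1 one (place-value notation) → 7×1000 + 4×100 + 7×10 + 1 = 7471 (decimal)
Convert nine thousand one hundred thirty-one (English words) → 9×1000 + 1×100 + 31 = 9131 (decimal)
Compute 7471 - 9131 = -1660
-1660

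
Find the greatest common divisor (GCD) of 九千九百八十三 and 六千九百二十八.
Convert 九千九百八十三 (Chinese numeral) → 9×1000 + 9×100 + 8×10 + 3 = 9983 (decimal)
Convert 六千九百二十八 (Chinese numeral) → 6×1000 + 9×100 + 2×10 + 8 = 6928 (decimal)
Compute gcd(9983, 6928) = 1
1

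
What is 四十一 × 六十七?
Convert 四十一 (Chinese numeral) → 4×10 + 1 = 41 (decimal)
Convert 六十七 (Chinese numeral) → 6×10 + 7 = 67 (decimal)
Compute 41 × 67 = 2747
2747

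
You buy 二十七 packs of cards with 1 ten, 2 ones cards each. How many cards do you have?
Convert 1 ten, 2 ones (place-value notation) → 1×10 + 2 = 12 (decimal)
Convert 二十七 (Chinese numeral) → 2×10 + 7 = 27 (decimal)
Compute 12 × 27 = 324
324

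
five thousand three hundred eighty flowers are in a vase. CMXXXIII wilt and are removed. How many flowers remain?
Convert five thousand three hundred eighty (English words) → 5×1000 + 3×100 + 80 = 5380 (decimal)
Convert CMXXXIII (Roman numeral) → 900 + 10 + 10 + 10 + 1 + 1 + 1 = 933 (decimal)
Compute 5380 - 933 = 4447
4447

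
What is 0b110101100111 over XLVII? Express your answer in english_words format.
Convert 0b110101100111 (binary) → 2048 + 1024 + 256 + 64 + 32 + 4 + 2 + 1 = 3431 (decimal)
Convert XLVII (Roman numeral) → 40 + 5 + 1 + 1 = 47 (decimal)
Compute 3431 ÷ 47 = 73
Convert 73 (decimal) → seventy-three (English words)
seventy-three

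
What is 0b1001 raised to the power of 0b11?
Convert 0b1001 (binary) → 8 + 1 = 9 (decimal)
Convert 0b11 (binary) → 2 + 1 = 3 (decimal)
Compute 9 ^ 3 = 729
729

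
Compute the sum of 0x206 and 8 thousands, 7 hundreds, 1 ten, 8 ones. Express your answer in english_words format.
Convert 0x206 (hexadecimal) → 2×256 + 6 = 518 (decimal)
Convert 8 thousands, 7 hundreds, 1 ten, 8 ones (place-value notation) → 8×1000 + 7×100 + 1×10 + 8 = 8718 (decimal)
Compute 518 + 8718 = 9236
Convert 9236 (decimal) → 9236 = 9×1000 + 2×100 + 36 → nine thousand two hundred thirty-six (English words)
nine thousand two hundred thirty-six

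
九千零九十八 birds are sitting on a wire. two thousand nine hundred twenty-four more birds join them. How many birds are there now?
Convert 九千零九十八 (Chinese numeral) → 9×1000 + 9×10 + 8 = 9098 (decimal)
Convert two thousand nine hundred twenty-four (English words) → 2×1000 + 9×100 + 24 = 2924 (decimal)
Compute 9098 + 2924 = 12022
12022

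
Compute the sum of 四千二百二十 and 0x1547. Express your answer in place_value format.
Convert 四千二百二十 (Chinese numeral) → 4×1000 + 2×100 + 2×10 = 4220 (decimal)
Convert 0x1547 (hexadecimal) → 1×4096 + 5×256 + 4×16 + 7 = 5447 (decimal)
Compute 4220 + 5447 = 9667
Convert 9667 (decimal) → 9667 = 9×1000 + 6×100 + 6×10 + 7 → 9 thousands, 6 hundreds, 6 tens, 7 ones (place-value notation)
9 thousands, 6 hundreds, 6 tens, 7 ones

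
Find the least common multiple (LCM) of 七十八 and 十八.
Convert 七十八 (Chinese numeral) → 7×10 + 8 = 78 (decimal)
Convert 十八 (Chinese numeral) → 1×10 + 8 = 18 (decimal)
Compute lcm(78, 18) = 234
234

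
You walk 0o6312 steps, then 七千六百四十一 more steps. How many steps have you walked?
Convert 0o6312 (octal) → 6×512 + 3×64 + 1×8 + 2 = 3274 (decimal)
Convert 七千六百四十一 (Chinese numeral) → 7×1000 + 6×100 + 4×10 + 1 = 7641 (decimal)
Compute 3274 + 7641 = 10915
10915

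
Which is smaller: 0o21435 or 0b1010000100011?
Convert 0o21435 (octal) → 2×4096 + 1×512 + 4×64 + 3×8 + 5 = 8989 (decimal)
Convert 0b1010000100011 (binary) → 4096 + 1024 + 32 + 2 + 1 = 5155 (decimal)
Compare 8989 vs 5155: smaller = 5155
5155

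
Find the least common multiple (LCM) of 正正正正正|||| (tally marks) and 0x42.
Convert 正正正正正|||| (tally marks) → 5 + 5 + 5 + 5 + 5 + 4 = 29 (decimal)
Convert 0x42 (hexadecimal) → 4×16 + 2 = 66 (decimal)
Compute lcm(29, 66) = 1914
1914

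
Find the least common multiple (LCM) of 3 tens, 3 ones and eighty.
Convert 3 tens, 3 ones (place-value notation) → 3×10 + 3 = 33 (decimal)
Convert eighty (English words) → 80 (decimal)
Compute lcm(33, 80) = 2640
2640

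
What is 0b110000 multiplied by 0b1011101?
Convert 0b110000 (binary) → 32 + 16 = 48 (decimal)
Convert 0b1011101 (binary) → 64 + 16 + 8 + 4 + 1 = 93 (decimal)
Compute 48 × 93 = 4464
4464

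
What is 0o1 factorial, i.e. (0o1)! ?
Convert 0o1 (octal) → 1 (decimal)
Compute 1! = 1
1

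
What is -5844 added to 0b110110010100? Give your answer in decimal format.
Convert 0b110110010100 (binary) → 2048 + 1024 + 256 + 128 + 16 + 4 = 3476 (decimal)
Compute -5844 + 3476 = -2368
-2368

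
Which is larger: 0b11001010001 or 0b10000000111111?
Convert 0b11001010001 (binary) → 1024 + 512 + 64 + 16 + 1 = 1617 (decimal)
Convert 0b10000000111111 (binary) → 8192 + 32 + 16 + 8 + 4 + 2 + 1 = 8255 (decimal)
Compare 1617 vs 8255: larger = 8255
8255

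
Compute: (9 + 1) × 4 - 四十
Convert 四十 (Chinese numeral) → 4×10 = 40 (decimal)
Expression in decimal: (9 + 1) × 4 - 40
Parentheses first: 9 + 1 = 10
Multiply: 10 × 4 = 40
Subtract: 40 - 40 = 0
0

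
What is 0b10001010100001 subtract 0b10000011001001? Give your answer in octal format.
Convert 0b10001010100001 (binary) → 8192 + 512 + 128 + 32 + 1 = 8865 (decimal)
Convert 0b10000011001001 (binary) → 8192 + 128 + 64 + 8 + 1 = 8393 (decimal)
Compute 8865 - 8393 = 472
Convert 472 (decimal) → 472 = 7×64 + 3×8 → 0o730 (octal)
0o730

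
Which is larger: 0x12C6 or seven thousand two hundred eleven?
Convert 0x12C6 (hexadecimal) → 1×4096 + 2×256 + 12×16 + 6 = 4806 (decimal)
Convert seven thousand two hundred eleven (English words) → 7×1000 + 2×100 + 11 = 7211 (decimal)
Compare 4806 vs 7211: larger = 7211
7211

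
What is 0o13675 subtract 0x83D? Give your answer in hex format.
Convert 0o13675 (octal) → 1×4096 + 3×512 + 6×64 + 7×8 + 5 = 6077 (decimal)
Convert 0x83D (hexadecimal) → 8×256 + 3×16 + 13 = 2109 (decimal)
Compute 6077 - 2109 = 3968
Convert 3968 (decimal) → 3968 = 15×256 + 8×16 → 0xF80 (hexadecimal)
0xF80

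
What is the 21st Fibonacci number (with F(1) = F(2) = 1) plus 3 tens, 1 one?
The 21st Fibonacci number (with F(1) = F(2) = 1) = 10946
Convert 3 tens, 1 one (place-value notation) → 3×10 + 1 = 31 (decimal)
Compute 10946 + 31 = 10977
10977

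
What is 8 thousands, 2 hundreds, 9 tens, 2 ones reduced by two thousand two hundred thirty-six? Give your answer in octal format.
Convert 8 thousands, 2 hundreds, 9 tens, 2 ones (place-value notation) → 8×1000 + 2×100 + 9×10 + 2 = 8292 (decimal)
Convert two thousand two hundred thirty-six (English words) → 2×1000 + 2×100 + 36 = 2236 (decimal)
Compute 8292 - 2236 = 6056
Convert 6056 (decimal) → 6056 = 1×4096 + 3×512 + 6×64 + 5×8 → 0o13650 (octal)
0o13650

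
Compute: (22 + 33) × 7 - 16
Parentheses first: 22 + 33 = 55
Multiply: 55 × 7 = 385
Subtract: 385 - 16 = 369
369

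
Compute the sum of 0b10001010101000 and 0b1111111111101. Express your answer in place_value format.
Convert 0b10001010101000 (binary) → 8192 + 512 + 128 + 32 + 8 = 8872 (decimal)
Convert 0b1111111111101 (binary) → 4096 + 2048 + 1024 + 512 + 256 + 128 + 64 + 32 + 16 + 8 + 4 + 1 = 8189 (decimal)
Compute 8872 + 8189 = 17061
Convert 17061 (decimal) → 17061 = 17×1000 + 6×10 + 1 → 17 thousands, 6 tens, 1 one (place-value notation)
17 thousands, 6 tens, 1 one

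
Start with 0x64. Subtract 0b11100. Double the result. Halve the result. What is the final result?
Convert 0x64 (hexadecimal) → 6×16 + 4 = 100 (decimal)
Start: 100
Convert 0b11100 (binary) → 16 + 8 + 4 = 28 (decimal)
100 - 28 = 72
72 × 2 = 144
144 ÷ 2 = 72
72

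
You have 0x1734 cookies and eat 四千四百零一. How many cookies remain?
Convert 0x1734 (hexadecimal) → 1×4096 + 7×256 + 3×16 + 4 = 5940 (decimal)
Convert 四千四百零一 (Chinese numeral) → 4×1000 + 4×100 + 1 = 4401 (decimal)
Compute 5940 - 4401 = 1539
1539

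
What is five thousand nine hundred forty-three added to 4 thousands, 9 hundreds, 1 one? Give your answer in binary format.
Convert five thousand nine hundred forty-three (English words) → 5×1000 + 9×100 + 43 = 5943 (decimal)
Convert 4 thousands, 9 hundreds, 1 one (place-value notation) → 4×1000 + 9×100 + 1 = 4901 (decimal)
Compute 5943 + 4901 = 10844
Convert 10844 (decimal) → 10844 = 8192 + 2048 + 512 + 64 + 16 + 8 + 4 → 0b10101001011100 (binary)
0b10101001011100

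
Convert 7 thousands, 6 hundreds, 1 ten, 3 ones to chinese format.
Convert 7 thousands, 6 hundreds, 1 ten, 3 ones (place-value notation) → 7×1000 + 6×100 + 1×10 + 3 = 7613 (decimal)
Convert 7613 (decimal) → 7613 = 7×1000 + 6×100 + 1×10 + 3 → 七千六百一十三 (Chinese numeral)
七千六百一十三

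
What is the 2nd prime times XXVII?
Convert the 2nd prime (prime index) → 3 (decimal)
Convert XXVII (Roman numeral) → 10 + 10 + 5 + 1 + 1 = 27 (decimal)
Compute 3 × 27 = 81
81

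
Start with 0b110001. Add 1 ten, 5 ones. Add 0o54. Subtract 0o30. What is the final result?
Convert 0b110001 (binary) → 32 + 16 + 1 = 49 (decimal)
Start: 49
Convert 1 ten, 5 ones (place-value notation) → 1×10 + 5 = 15 (decimal)
49 + 15 = 64
Convert 0o54 (octal) → 5×8 + 4 = 44 (decimal)
64 + 44 = 108
Convert 0o30 (octal) → 3×8 = 24 (decimal)
108 - 24 = 84
84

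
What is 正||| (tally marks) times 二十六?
Convert 正||| (tally marks) → 5 + 3 = 8 (decimal)
Convert 二十六 (Chinese numeral) → 2×10 + 6 = 26 (decimal)
Compute 8 × 26 = 208
208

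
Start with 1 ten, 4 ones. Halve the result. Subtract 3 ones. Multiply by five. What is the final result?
Convert 1 ten, 4 ones (place-value notation) → 1×10 + 4 = 14 (decimal)
Start: 14
14 ÷ 2 = 7
Convert 3 ones (place-value notation) → 3 (decimal)
7 - 3 = 4
Convert five (English words) → 5 (decimal)
4 × 5 = 20
20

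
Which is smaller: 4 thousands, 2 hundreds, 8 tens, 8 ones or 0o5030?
Convert 4 thousands, 2 hundreds, 8 tens, 8 ones (place-value notation) → 4×1000 + 2×100 + 8×10 + 8 = 4288 (decimal)
Convert 0o5030 (octal) → 5×512 + 3×8 = 2584 (decimal)
Compare 4288 vs 2584: smaller = 2584
2584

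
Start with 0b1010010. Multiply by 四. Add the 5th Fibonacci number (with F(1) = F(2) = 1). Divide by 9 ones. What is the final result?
Convert 0b1010010 (binary) → 64 + 16 + 2 = 82 (decimal)
Start: 82
Convert 四 (Chinese numeral) → 4 (decimal)
82 × 4 = 328
Convert the 5th Fibonacci number (with F(1) = F(2) = 1) (Fibonacci index) → 1, 1, 2, 3, 5 → 5 (decimal)
328 + 5 = 333
Convert 9 ones (place-value notation) → 9 (decimal)
333 ÷ 9 = 37
37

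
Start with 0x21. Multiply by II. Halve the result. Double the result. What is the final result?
Convert 0x21 (hexadecimal) → 2×16 + 1 = 33 (decimal)
Start: 33
Convert II (Roman numeral) → 1 + 1 = 2 (decimal)
33 × 2 = 66
66 ÷ 2 = 33
33 × 2 = 66
66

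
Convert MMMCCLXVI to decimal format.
Convert MMMCCLXVI (Roman numeral) → 1000 + 1000 + 1000 + 100 + 100 + 50 + 10 + 5 + 1 = 3266 (decimal)
3266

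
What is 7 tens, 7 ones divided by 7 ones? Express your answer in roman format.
Convert 7 tens, 7 ones (place-value notation) → 7×10 + 7 = 77 (decimal)
Convert 7 ones (place-value notation) → 7 (decimal)
Compute 77 ÷ 7 = 11
Convert 11 (decimal) → 11 = 10 + 1 → XI (Roman numeral)
XI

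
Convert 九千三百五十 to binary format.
Convert 九千三百五十 (Chinese numeral) → 9×1000 + 3×100 + 5×10 = 9350 (decimal)
Convert 9350 (decimal) → 9350 = 8192 + 1024 + 128 + 4 + 2 → 0b10010010000110 (binary)
0b10010010000110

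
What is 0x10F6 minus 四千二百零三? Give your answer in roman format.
Convert 0x10F6 (hexadecimal) → 1×4096 + 15×16 + 6 = 4342 (decimal)
Convert 四千二百零三 (Chinese numeral) → 4×1000 + 2×100 + 3 = 4203 (decimal)
Compute 4342 - 4203 = 139
Convert 139 (decimal) → 139 = 100 + 10 + 10 + 10 + 9 → CXXXIX (Roman numeral)
CXXXIX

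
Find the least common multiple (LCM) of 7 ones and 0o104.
Convert 7 ones (place-value notation) → 7 (decimal)
Convert 0o104 (octal) → 1×64 + 4 = 68 (decimal)
Compute lcm(7, 68) = 476
476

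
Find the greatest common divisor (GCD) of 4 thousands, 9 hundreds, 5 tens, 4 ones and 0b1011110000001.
Convert 4 thousands, 9 hundreds, 5 tens, 4 ones (place-value notation) → 4×1000 + 9×100 + 5×10 + 4 = 4954 (decimal)
Convert 0b1011110000001 (binary) → 4096 + 1024 + 512 + 256 + 128 + 1 = 6017 (decimal)
Compute gcd(4954, 6017) = 1
1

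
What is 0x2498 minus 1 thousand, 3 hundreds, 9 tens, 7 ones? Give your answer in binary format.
Convert 0x2498 (hexadecimal) → 2×4096 + 4×256 + 9×16 + 8 = 9368 (decimal)
Convert 1 thousand, 3 hundreds, 9 tens, 7 ones (place-value notation) → 1×1000 + 3×100 + 9×10 + 7 = 1397 (decimal)
Compute 9368 - 1397 = 7971
Convert 7971 (decimal) → 7971 = 4096 + 2048 + 1024 + 512 + 256 + 32 + 2 + 1 → 0b1111100100011 (binary)
0b1111100100011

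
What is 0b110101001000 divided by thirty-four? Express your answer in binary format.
Convert 0b110101001000 (binary) → 2048 + 1024 + 256 + 64 + 8 = 3400 (decimal)
Convert thirty-four (English words) → 34 (decimal)
Compute 3400 ÷ 34 = 100
Convert 100 (decimal) → 100 = 64 + 32 + 4 → 0b1100100 (binary)
0b1100100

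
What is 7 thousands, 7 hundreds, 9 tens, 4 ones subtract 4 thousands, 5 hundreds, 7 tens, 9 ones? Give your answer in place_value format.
Convert 7 thousands, 7 hundreds, 9 tens, 4 ones (place-value notation) → 7×1000 + 7×100 + 9×10 + 4 = 7794 (decimal)
Convert 4 thousands, 5 hundreds, 7 tens, 9 ones (place-value notation) → 4×1000 + 5×100 + 7×10 + 9 = 4579 (decimal)
Compute 7794 - 4579 = 3215
Convert 3215 (decimal) → 3215 = 3×1000 + 2×100 + 1×10 + 5 → 3 thousands, 2 hundreds, 1 ten, 5 ones (place-value notation)
3 thousands, 2 hundreds, 1 ten, 5 ones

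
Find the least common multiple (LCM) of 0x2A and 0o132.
Convert 0x2A (hexadecimal) → 2×16 + 10 = 42 (decimal)
Convert 0o132 (octal) → 1×64 + 3×8 + 2 = 90 (decimal)
Compute lcm(42, 90) = 630
630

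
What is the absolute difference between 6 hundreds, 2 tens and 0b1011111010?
Convert 6 hundreds, 2 tens (place-value notation) → 6×100 + 2×10 = 620 (decimal)
Convert 0b1011111010 (binary) → 512 + 128 + 64 + 32 + 16 + 8 + 2 = 762 (decimal)
Compute |620 - 762| = 142
142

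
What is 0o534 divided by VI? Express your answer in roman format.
Convert 0o534 (octal) → 5×64 + 3×8 + 4 = 348 (decimal)
Convert VI (Roman numeral) → 5 + 1 = 6 (decimal)
Compute 348 ÷ 6 = 58
Convert 58 (decimal) → 58 = 50 + 5 + 1 + 1 + 1 → LVIII (Roman numeral)
LVIII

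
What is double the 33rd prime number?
The 33rd prime number = 137
Compute 137 × 2 = 274
274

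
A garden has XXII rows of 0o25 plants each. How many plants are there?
Convert 0o25 (octal) → 2×8 + 5 = 21 (decimal)
Convert XXII (Roman numeral) → 10 + 10 + 1 + 1 = 22 (decimal)
Compute 21 × 22 = 462
462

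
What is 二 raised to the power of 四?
Convert 二 (Chinese numeral) → 2 (decimal)
Convert 四 (Chinese numeral) → 4 (decimal)
Compute 2 ^ 4 = 16
16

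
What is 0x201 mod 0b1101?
Convert 0x201 (hexadecimal) → 2×256 + 1 = 513 (decimal)
Convert 0b1101 (binary) → 8 + 4 + 1 = 13 (decimal)
Compute 513 mod 13 = 6
6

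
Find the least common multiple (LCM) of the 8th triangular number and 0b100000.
Convert the 8th triangular number (triangular index) → 8×9/2 = 36 (decimal)
Convert 0b100000 (binary) → 32 (decimal)
Compute lcm(36, 32) = 288
288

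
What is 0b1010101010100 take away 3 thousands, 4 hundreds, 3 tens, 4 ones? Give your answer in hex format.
Convert 0b1010101010100 (binary) → 4096 + 1024 + 256 + 64 + 16 + 4 = 5460 (decimal)
Convert 3 thousands, 4 hundreds, 3 tens, 4 ones (place-value notation) → 3×1000 + 4×100 + 3×10 + 4 = 3434 (decimal)
Compute 5460 - 3434 = 2026
Convert 2026 (decimal) → 2026 = 7×256 + 14×16 + 10 → 0x7EA (hexadecimal)
0x7EA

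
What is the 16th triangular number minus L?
The 16th triangular number = 16×17/2 = 136
Convert L (Roman numeral) → 50 (decimal)
Compute 136 - 50 = 86
86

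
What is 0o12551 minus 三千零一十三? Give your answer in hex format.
Convert 0o12551 (octal) → 1×4096 + 2×512 + 5×64 + 5×8 + 1 = 5481 (decimal)
Convert 三千零一十三 (Chinese numeral) → 3×1000 + 1×10 + 3 = 3013 (decimal)
Compute 5481 - 3013 = 2468
Convert 2468 (decimal) → 2468 = 9×256 + 10×16 + 4 → 0x9A4 (hexadecimal)
0x9A4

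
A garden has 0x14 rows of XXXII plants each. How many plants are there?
Convert XXXII (Roman numeral) → 10 + 10 + 10 + 1 + 1 = 32 (decimal)
Convert 0x14 (hexadecimal) → 1×16 + 4 = 20 (decimal)
Compute 32 × 20 = 640
640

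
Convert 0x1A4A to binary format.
Convert 0x1A4A (hexadecimal) → 1×4096 + 10×256 + 4×16 + 10 = 6730 (decimal)
Convert 6730 (decimal) → 6730 = 4096 + 2048 + 512 + 64 + 8 + 2 → 0b1101001001010 (binary)
0b1101001001010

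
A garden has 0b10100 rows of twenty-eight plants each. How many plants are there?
Convert twenty-eight (English words) → 28 (decimal)
Convert 0b10100 (binary) → 16 + 4 = 20 (decimal)
Compute 28 × 20 = 560
560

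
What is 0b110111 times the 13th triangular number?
Convert 0b110111 (binary) → 32 + 16 + 4 + 2 + 1 = 55 (decimal)
Convert the 13th triangular number (triangular index) → 13×14/2 = 91 (decimal)
Compute 55 × 91 = 5005
5005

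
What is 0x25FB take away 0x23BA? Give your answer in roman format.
Convert 0x25FB (hexadecimal) → 2×4096 + 5×256 + 15×16 + 11 = 9723 (decimal)
Convert 0x23BA (hexadecimal) → 2×4096 + 3×256 + 11×16 + 10 = 9146 (decimal)
Compute 9723 - 9146 = 577
Convert 577 (decimal) → 577 = 500 + 50 + 10 + 10 + 5 + 1 + 1 → DLXXVII (Roman numeral)
DLXXVII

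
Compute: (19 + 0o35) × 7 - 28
Convert 0o35 (octal) → 3×8 + 5 = 29 (decimal)
Expression in decimal: (19 + 29) × 7 - 28
Parentheses first: 19 + 29 = 48
Multiply: 48 × 7 = 336
Subtract: 336 - 28 = 308
308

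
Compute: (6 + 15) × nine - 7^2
Convert nine (English words) → 9 (decimal)
Convert 7^2 (power) → 49 (decimal)
Expression in decimal: (6 + 15) × 9 - 49
Parentheses first: 6 + 15 = 21
Multiply: 21 × 9 = 189
Subtract: 189 - 49 = 140
140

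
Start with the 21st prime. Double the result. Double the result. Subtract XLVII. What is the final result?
Convert the 21st prime (prime index) → 73 (decimal)
Start: 73
73 × 2 = 146
146 × 2 = 292
Convert XLVII (Roman numeral) → 40 + 5 + 1 + 1 = 47 (decimal)
292 - 47 = 245
245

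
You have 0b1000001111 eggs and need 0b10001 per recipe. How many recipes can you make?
Convert 0b1000001111 (binary) → 512 + 8 + 4 + 2 + 1 = 527 (decimal)
Convert 0b10001 (binary) → 16 + 1 = 17 (decimal)
Compute 527 ÷ 17 = 31
31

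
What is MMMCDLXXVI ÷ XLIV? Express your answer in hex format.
Convert MMMCDLXXVI (Roman numeral) → 1000 + 1000 + 1000 + 400 + 50 + 10 + 10 + 5 + 1 = 3476 (decimal)
Convert XLIV (Roman numeral) → 40 + 4 = 44 (decimal)
Compute 3476 ÷ 44 = 79
Convert 79 (decimal) → 79 = 4×16 + 15 → 0x4F (hexadecimal)
0x4F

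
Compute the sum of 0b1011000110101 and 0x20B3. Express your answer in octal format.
Convert 0b1011000110101 (binary) → 4096 + 1024 + 512 + 32 + 16 + 4 + 1 = 5685 (decimal)
Convert 0x20B3 (hexadecimal) → 2×4096 + 11×16 + 3 = 8371 (decimal)
Compute 5685 + 8371 = 14056
Convert 14056 (decimal) → 14056 = 3×4096 + 3×512 + 3×64 + 5×8 → 0o33350 (octal)
0o33350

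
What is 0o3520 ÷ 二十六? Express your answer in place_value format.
Convert 0o3520 (octal) → 3×512 + 5×64 + 2×8 = 1872 (decimal)
Convert 二十六 (Chinese numeral) → 2×10 + 6 = 26 (decimal)
Compute 1872 ÷ 26 = 72
Convert 72 (decimal) → 72 = 7×10 + 2 → 7 tens, 2 ones (place-value notation)
7 tens, 2 ones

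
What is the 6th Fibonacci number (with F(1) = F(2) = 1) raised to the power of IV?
Convert the 6th Fibonacci number (with F(1) = F(2) = 1) (Fibonacci index) → 1, 1, 2, 3, 5, 8 → 8 (decimal)
Convert IV (Roman numeral) → 4 (decimal)
Compute 8 ^ 4 = 4096
4096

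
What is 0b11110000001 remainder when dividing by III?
Convert 0b11110000001 (binary) → 1024 + 512 + 256 + 128 + 1 = 1921 (decimal)
Convert III (Roman numeral) → 1 + 1 + 1 = 3 (decimal)
Compute 1921 mod 3 = 1
1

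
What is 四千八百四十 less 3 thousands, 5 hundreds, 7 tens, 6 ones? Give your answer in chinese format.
Convert 四千八百四十 (Chinese numeral) → 4×1000 + 8×100 + 4×10 = 4840 (decimal)
Convert 3 thousands, 5 hundreds, 7 tens, 6 ones (place-value notation) → 3×1000 + 5×100 + 7×10 + 6 = 3576 (decimal)
Compute 4840 - 3576 = 1264
Convert 1264 (decimal) → 1264 = 1×1000 + 2×100 + 6×10 + 4 → 一千二百六十四 (Chinese numeral)
一千二百六十四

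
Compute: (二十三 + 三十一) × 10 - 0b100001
Convert 二十三 (Chinese numeral) → 2×10 + 3 = 23 (decimal)
Convert 三十一 (Chinese numeral) → 3×10 + 1 = 31 (decimal)
Convert 0b100001 (binary) → 32 + 1 = 33 (decimal)
Expression in decimal: (23 + 31) × 10 - 33
Parentheses first: 23 + 31 = 54
Multiply: 54 × 10 = 540
Subtract: 540 - 33 = 507
507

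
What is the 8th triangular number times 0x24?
Convert the 8th triangular number (triangular index) → 8×9/2 = 36 (decimal)
Convert 0x24 (hexadecimal) → 2×16 + 4 = 36 (decimal)
Compute 36 × 36 = 1296
1296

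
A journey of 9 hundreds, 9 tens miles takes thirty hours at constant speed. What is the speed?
Convert 9 hundreds, 9 tens (place-value notation) → 9×100 + 9×10 = 990 (decimal)
Convert thirty (English words) → 30 (decimal)
Compute 990 ÷ 30 = 33
33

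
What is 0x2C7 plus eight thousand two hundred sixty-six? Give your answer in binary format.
Convert 0x2C7 (hexadecimal) → 2×256 + 12×16 + 7 = 711 (decimal)
Convert eight thousand two hundred sixty-six (English words) → 8×1000 + 2×100 + 66 = 8266 (decimal)
Compute 711 + 8266 = 8977
Convert 8977 (decimal) → 8977 = 8192 + 512 + 256 + 16 + 1 → 0b10001100010001 (binary)
0b10001100010001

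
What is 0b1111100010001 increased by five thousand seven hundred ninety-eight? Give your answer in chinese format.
Convert 0b1111100010001 (binary) → 4096 + 2048 + 1024 + 512 + 256 + 16 + 1 = 7953 (decimal)
Convert five thousand seven hundred ninety-eight (English words) → 5×1000 + 7×100 + 98 = 5798 (decimal)
Compute 7953 + 5798 = 13751
Convert 13751 (decimal) → 13751 = 1×10000 + 3×1000 + 7×100 + 5×10 + 1 → 一万三千七百五十一 (Chinese numeral)
一万三千七百五十一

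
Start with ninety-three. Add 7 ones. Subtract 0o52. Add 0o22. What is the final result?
Convert ninety-three (English words) → 93 (decimal)
Start: 93
Convert 7 ones (place-value notation) → 7 (decimal)
93 + 7 = 100
Convert 0o52 (octal) → 5×8 + 2 = 42 (decimal)
100 - 42 = 58
Convert 0o22 (octal) → 2×8 + 2 = 18 (decimal)
58 + 18 = 76
76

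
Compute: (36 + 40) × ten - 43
Convert ten (English words) → 10 (decimal)
Expression in decimal: (36 + 40) × 10 - 43
Parentheses first: 36 + 40 = 76
Multiply: 76 × 10 = 760
Subtract: 760 - 43 = 717
717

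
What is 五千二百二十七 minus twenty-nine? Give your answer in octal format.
Convert 五千二百二十七 (Chinese numeral) → 5×1000 + 2×100 + 2×10 + 7 = 5227 (decimal)
Convert twenty-nine (English words) → 29 (decimal)
Compute 5227 - 29 = 5198
Convert 5198 (decimal) → 5198 = 1×4096 + 2×512 + 1×64 + 1×8 + 6 → 0o12116 (octal)
0o12116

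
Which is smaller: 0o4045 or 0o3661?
Convert 0o4045 (octal) → 4×512 + 4×8 + 5 = 2085 (decimal)
Convert 0o3661 (octal) → 3×512 + 6×64 + 6×8 + 1 = 1969 (decimal)
Compare 2085 vs 1969: smaller = 1969
1969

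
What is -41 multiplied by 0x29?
Convert 0x29 (hexadecimal) → 2×16 + 9 = 41 (decimal)
Compute -41 × 41 = -1681
-1681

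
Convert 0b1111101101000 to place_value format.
Convert 0b1111101101000 (binary) → 4096 + 2048 + 1024 + 512 + 256 + 64 + 32 + 8 = 8040 (decimal)
Convert 8040 (decimal) → 8040 = 8×1000 + 4×10 → 8 thousands, 4 tens (place-value notation)
8 thousands, 4 tens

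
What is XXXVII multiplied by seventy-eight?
Convert XXXVII (Roman numeral) → 10 + 10 + 10 + 5 + 1 + 1 = 37 (decimal)
Convert seventy-eight (English words) → 78 (decimal)
Compute 37 × 78 = 2886
2886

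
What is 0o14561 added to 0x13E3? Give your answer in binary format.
Convert 0o14561 (octal) → 1×4096 + 4×512 + 5×64 + 6×8 + 1 = 6513 (decimal)
Convert 0x13E3 (hexadecimal) → 1×4096 + 3×256 + 14×16 + 3 = 5091 (decimal)
Compute 6513 + 5091 = 11604
Convert 11604 (decimal) → 11604 = 8192 + 2048 + 1024 + 256 + 64 + 16 + 4 → 0b10110101010100 (binary)
0b10110101010100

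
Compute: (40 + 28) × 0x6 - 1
Convert 0x6 (hexadecimal) → 6 (decimal)
Expression in decimal: (40 + 28) × 6 - 1
Parentheses first: 40 + 28 = 68
Multiply: 68 × 6 = 408
Subtract: 408 - 1 = 407
407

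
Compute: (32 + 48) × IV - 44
Convert IV (Roman numeral) → 4 (decimal)
Expression in decimal: (32 + 48) × 4 - 44
Parentheses first: 32 + 48 = 80
Multiply: 80 × 4 = 320
Subtract: 320 - 44 = 276
276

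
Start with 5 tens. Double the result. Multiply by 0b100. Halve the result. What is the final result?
Convert 5 tens (place-value notation) → 5×10 = 50 (decimal)
Start: 50
50 × 2 = 100
Convert 0b100 (binary) → 4 (decimal)
100 × 4 = 400
400 ÷ 2 = 200
200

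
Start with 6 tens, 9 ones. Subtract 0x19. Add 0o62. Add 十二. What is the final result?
Convert 6 tens, 9 ones (place-value notation) → 6×10 + 9 = 69 (decimal)
Start: 69
Convert 0x19 (hexadecimal) → 1×16 + 9 = 25 (decimal)
69 - 25 = 44
Convert 0o62 (octal) → 6×8 + 2 = 50 (decimal)
44 + 50 = 94
Convert 十二 (Chinese numeral) → 1×10 + 2 = 12 (decimal)
94 + 12 = 106
106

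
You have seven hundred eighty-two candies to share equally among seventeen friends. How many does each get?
Convert seven hundred eighty-two (English words) → 7×100 + 82 = 782 (decimal)
Convert seventeen (English words) → 17 (decimal)
Compute 782 ÷ 17 = 46
46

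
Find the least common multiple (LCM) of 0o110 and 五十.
Convert 0o110 (octal) → 1×64 + 1×8 = 72 (decimal)
Convert 五十 (Chinese numeral) → 5×10 = 50 (decimal)
Compute lcm(72, 50) = 1800
1800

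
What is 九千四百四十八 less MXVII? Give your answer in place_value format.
Convert 九千四百四十八 (Chinese numeral) → 9×1000 + 4×100 + 4×10 + 8 = 9448 (decimal)
Convert MXVII (Roman numeral) → 1000 + 10 + 5 + 1 + 1 = 1017 (decimal)
Compute 9448 - 1017 = 8431
Convert 8431 (decimal) → 8431 = 8×1000 + 4×100 + 3×10 + 1 → 8 thousands, 4 hundreds, 3 tens, 1 one (place-value notation)
8 thousands, 4 hundreds, 3 tens, 1 one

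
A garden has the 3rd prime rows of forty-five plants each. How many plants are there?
Convert forty-five (English words) → 45 (decimal)
Convert the 3rd prime (prime index) → 5 (decimal)
Compute 45 × 5 = 225
225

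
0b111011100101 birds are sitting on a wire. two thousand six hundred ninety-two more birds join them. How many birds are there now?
Convert 0b111011100101 (binary) → 2048 + 1024 + 512 + 128 + 64 + 32 + 4 + 1 = 3813 (decimal)
Convert two thousand six hundred ninety-two (English words) → 2×1000 + 6×100 + 92 = 2692 (decimal)
Compute 3813 + 2692 = 6505
6505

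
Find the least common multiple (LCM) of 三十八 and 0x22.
Convert 三十八 (Chinese numeral) → 3×10 + 8 = 38 (decimal)
Convert 0x22 (hexadecimal) → 2×16 + 2 = 34 (decimal)
Compute lcm(38, 34) = 646
646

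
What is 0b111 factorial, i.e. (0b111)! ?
Convert 0b111 (binary) → 4 + 2 + 1 = 7 (decimal)
Compute 7! = 5040
5040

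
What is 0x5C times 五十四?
Convert 0x5C (hexadecimal) → 5×16 + 12 = 92 (decimal)
Convert 五十四 (Chinese numeral) → 5×10 + 4 = 54 (decimal)
Compute 92 × 54 = 4968
4968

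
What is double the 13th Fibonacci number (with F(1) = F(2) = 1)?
The 13th Fibonacci number (with F(1) = F(2) = 1): 1, 1, 2, 3, 5, 8, 13, 21, 34, 55, 89, 144, 233 → 233
Compute 233 × 2 = 466
466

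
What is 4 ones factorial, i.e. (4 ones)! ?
Convert 4 ones (place-value notation) → 4 (decimal)
Compute 4! = 24
24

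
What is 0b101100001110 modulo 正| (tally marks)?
Convert 0b101100001110 (binary) → 2048 + 512 + 256 + 8 + 4 + 2 = 2830 (decimal)
Convert 正| (tally marks) → 5 + 1 = 6 (decimal)
Compute 2830 mod 6 = 4
4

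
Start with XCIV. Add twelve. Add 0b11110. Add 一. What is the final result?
Convert XCIV (Roman numeral) → 90 + 4 = 94 (decimal)
Start: 94
Convert twelve (English words) → 12 (decimal)
94 + 12 = 106
Convert 0b11110 (binary) → 16 + 8 + 4 + 2 = 30 (decimal)
106 + 30 = 136
Convert 一 (Chinese numeral) → 1 (decimal)
136 + 1 = 137
137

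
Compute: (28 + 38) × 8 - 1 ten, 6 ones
Convert 1 ten, 6 ones (place-value notation) → 1×10 + 6 = 16 (decimal)
Expression in decimal: (28 + 38) × 8 - 16
Parentheses first: 28 + 38 = 66
Multiply: 66 × 8 = 528
Subtract: 528 - 16 = 512
512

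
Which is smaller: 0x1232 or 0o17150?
Convert 0x1232 (hexadecimal) → 1×4096 + 2×256 + 3×16 + 2 = 4658 (decimal)
Convert 0o17150 (octal) → 1×4096 + 7×512 + 1×64 + 5×8 = 7784 (decimal)
Compare 4658 vs 7784: smaller = 4658
4658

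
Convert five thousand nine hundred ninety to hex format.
Convert five thousand nine hundred ninety (English words) → 5×1000 + 9×100 + 90 = 5990 (decimal)
Convert 5990 (decimal) → 5990 = 1×4096 + 7×256 + 6×16 + 6 → 0x1766 (hexadecimal)
0x1766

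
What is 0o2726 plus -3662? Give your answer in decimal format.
Convert 0o2726 (octal) → 2×512 + 7×64 + 2×8 + 6 = 1494 (decimal)
Compute 1494 + -3662 = -2168
-2168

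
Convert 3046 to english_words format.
Convert 3046 (decimal) → 3046 = 3×1000 + 46 → three thousand forty-six (English words)
three thousand forty-six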